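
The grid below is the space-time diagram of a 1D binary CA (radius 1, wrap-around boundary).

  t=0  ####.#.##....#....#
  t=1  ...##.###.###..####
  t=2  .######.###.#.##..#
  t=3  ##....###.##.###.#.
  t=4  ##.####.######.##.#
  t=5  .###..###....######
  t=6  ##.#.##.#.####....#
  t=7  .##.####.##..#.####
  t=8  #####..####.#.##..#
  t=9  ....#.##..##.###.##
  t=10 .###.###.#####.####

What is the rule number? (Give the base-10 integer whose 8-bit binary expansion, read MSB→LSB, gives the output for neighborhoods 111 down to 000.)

107

  ###|.  b7=0 t=0,i=0
  ##.|#  b6=1 t=0,i=3
  #.#|#  b5=1 t=0,i=4
  #..|.  b4=0 t=0,i=9
  .##|#  b3=1 t=0,i=7
  .#.|.  b2=0 t=0,i=5
  ..#|#  b1=1 t=0,i=12
  ...|#  b0=1 t=0,i=10
  bits 01101011 = 107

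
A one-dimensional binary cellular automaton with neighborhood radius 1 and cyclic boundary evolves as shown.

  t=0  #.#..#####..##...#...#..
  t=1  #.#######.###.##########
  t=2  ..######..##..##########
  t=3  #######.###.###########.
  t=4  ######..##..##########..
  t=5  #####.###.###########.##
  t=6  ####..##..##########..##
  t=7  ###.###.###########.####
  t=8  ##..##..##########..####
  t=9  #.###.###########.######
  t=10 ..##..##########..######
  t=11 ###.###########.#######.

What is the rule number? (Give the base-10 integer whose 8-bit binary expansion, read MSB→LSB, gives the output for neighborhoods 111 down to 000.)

159

  nb ###: next=#  (t=0,i=6, bit7=1)
  nb ##.: next=.  (t=0,i=9, bit6=0)
  nb #.#: next=.  (t=0,i=1, bit5=0)
  nb #..: next=#  (t=0,i=3, bit4=1)
  nb .##: next=#  (t=0,i=5, bit3=1)
  nb .#.: next=#  (t=0,i=0, bit2=1)
  nb ..#: next=#  (t=0,i=4, bit1=1)
  nb ...: next=#  (t=0,i=15, bit0=1)
  bits 10011111 = 159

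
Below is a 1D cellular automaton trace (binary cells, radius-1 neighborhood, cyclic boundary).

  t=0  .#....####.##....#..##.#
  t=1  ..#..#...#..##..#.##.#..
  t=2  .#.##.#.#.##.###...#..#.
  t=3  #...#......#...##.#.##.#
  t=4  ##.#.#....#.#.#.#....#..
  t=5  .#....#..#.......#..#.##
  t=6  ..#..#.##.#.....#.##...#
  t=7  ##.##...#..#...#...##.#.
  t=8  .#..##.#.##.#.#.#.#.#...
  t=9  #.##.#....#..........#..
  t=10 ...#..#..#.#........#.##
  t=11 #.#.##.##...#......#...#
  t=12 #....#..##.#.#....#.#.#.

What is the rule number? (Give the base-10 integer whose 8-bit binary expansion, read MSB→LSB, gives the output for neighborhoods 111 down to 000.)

  [7] ### => .  t=0,i=7
  [6] ##. => #  t=0,i=9
  [5] #.# => .  t=0,i=0
  [4] #.. => #  t=0,i=2
  [3] .## => .  t=0,i=6
  [2] .#. => .  t=0,i=1
  [1] ..# => #  t=0,i=5
  [0] ... => .  t=0,i=3
  bits 01010010 = 82

82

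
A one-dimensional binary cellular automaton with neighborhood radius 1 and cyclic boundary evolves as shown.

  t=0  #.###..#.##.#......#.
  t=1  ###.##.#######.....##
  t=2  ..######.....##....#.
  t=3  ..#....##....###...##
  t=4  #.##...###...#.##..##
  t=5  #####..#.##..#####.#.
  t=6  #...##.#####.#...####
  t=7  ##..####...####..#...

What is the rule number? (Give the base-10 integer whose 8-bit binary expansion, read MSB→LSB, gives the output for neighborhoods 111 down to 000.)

  ### -> .   bit 7 = 0  t=0,i=3
  ##. -> #   bit 6 = 1  t=0,i=4
  #.# -> #   bit 5 = 1  t=0,i=1
  #.. -> #   bit 4 = 1  t=0,i=5
  .## -> #   bit 3 = 1  t=0,i=2
  .#. -> #   bit 2 = 1  t=0,i=0
  ..# -> .   bit 1 = 0  t=0,i=6
  ... -> .   bit 0 = 0  t=0,i=14
  bits 01111100 = 124

124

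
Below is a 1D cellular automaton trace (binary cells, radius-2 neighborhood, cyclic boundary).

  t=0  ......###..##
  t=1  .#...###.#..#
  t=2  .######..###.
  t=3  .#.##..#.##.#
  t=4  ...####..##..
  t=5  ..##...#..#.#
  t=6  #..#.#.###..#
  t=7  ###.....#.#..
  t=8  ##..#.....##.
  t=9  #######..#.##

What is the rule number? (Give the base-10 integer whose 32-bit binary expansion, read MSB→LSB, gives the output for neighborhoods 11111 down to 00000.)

  ##### -> #   bit 31 = 1  t=2,i=3
  ####. -> .   bit 30 = 0  t=2,i=5
  ###.# -> .   bit 29 = 0  t=1,i=7
  ###.. -> .   bit 28 = 0  t=0,i=8
  ##.## -> #   bit 27 = 1  t=8,i=12
  ##.#. -> .   bit 26 = 0  t=1,i=8
  ##..# -> #   bit 25 = 1  t=0,i=9
  ##... -> .   bit 24 = 0  t=0,i=0
  #.### -> .   bit 23 = 0  t=6,i=7
  #.##. -> #   bit 22 = 1  t=3,i=3
  #.#.# -> .   bit 21 = 0  t=3,i=1
  #.#.. -> #   bit 20 = 1  t=1,i=1
  #..## -> .   bit 19 = 0  t=0,i=10
  #..#. -> #   bit 18 = 1  t=1,i=11
  #...# -> #   bit 17 = 1  t=1,i=3
  #.... -> #   bit 16 = 1  t=0,i=1
  .#### -> .   bit 15 = 0  t=2,i=2
  .###. -> #   bit 14 = 1  t=0,i=7
  .##.# -> #   bit 13 = 1  t=3,i=10
  .##.. -> #   bit 12 = 1  t=0,i=12
  .#.## -> .   bit 11 = 0  t=3,i=2
  .#.#. -> .   bit 10 = 0  t=1,i=0
  .#..# -> #   bit 9 = 1  t=1,i=10
  .#... -> #   bit 8 = 1  t=1,i=2
  ..### -> #   bit 7 = 1  t=0,i=6
  ..##. -> .   bit 6 = 0  t=0,i=11
  ..#.# -> .   bit 5 = 0  t=1,i=12
  ..#.. -> #   bit 4 = 1  t=5,i=7
  ...## -> #   bit 3 = 1  t=0,i=5
  ...#. -> .   bit 2 = 0  t=5,i=6
  ....# -> .   bit 1 = 0  t=0,i=4
  ..... -> .   bit 0 = 0  t=0,i=2
  bits 10001010010101110111001110011000 = 2320987032

2320987032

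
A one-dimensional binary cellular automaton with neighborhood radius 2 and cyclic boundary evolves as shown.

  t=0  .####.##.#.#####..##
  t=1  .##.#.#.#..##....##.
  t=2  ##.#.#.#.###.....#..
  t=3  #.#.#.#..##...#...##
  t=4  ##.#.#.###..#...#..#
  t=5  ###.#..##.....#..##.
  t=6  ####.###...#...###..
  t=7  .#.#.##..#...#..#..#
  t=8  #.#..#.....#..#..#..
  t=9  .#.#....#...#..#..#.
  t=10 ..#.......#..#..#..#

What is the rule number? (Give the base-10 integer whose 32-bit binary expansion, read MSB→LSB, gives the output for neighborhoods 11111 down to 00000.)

  [31] ##### => .  t=0,i=13
  [30] ####. => .  t=0,i=3
  [29] ###.# => #  t=0,i=4
  [28] ###.. => .  t=0,i=15
  [27] ##.## => .  t=0,i=0
  [26] ##.#. => #  t=0,i=8
  [25] ##..# => .  t=0,i=16
  [24] ##... => .  t=1,i=13
  [23] #.### => #  t=0,i=1
  [22] #.##. => #  t=0,i=6
  [21] #.#.# => .  t=0,i=9
  [20] #.#.. => .  t=1,i=8
  [19] #..## => #  t=0,i=17
  [18] #..#. => .  t=4,i=11
  [17] #...# => #  t=3,i=12
  [16] #.... => .  t=1,i=14
  [15] .#### => #  t=0,i=2
  [14] .###. => #  t=2,i=10
  [13] .##.# => .  t=0,i=7
  [12] .##.. => .  t=1,i=12
  [11] .#.## => .  t=0,i=10
  [10] .#.#. => #  t=1,i=5
  [9] .#..# => #  t=1,i=9
  [8] .#... => .  t=3,i=15
  [7] ..### => .  t=3,i=18
  [6] ..##. => #  t=0,i=18
  [5] ..#.# => .  t=7,i=19
  [4] ..#.. => .  t=2,i=17
  [3] ...## => .  t=1,i=16
  [2] ...#. => .  t=2,i=16
  [1] ....# => .  t=1,i=15
  [0] ..... => #  t=2,i=14
  bits 00100100110010101100011001000001 = 617268801

617268801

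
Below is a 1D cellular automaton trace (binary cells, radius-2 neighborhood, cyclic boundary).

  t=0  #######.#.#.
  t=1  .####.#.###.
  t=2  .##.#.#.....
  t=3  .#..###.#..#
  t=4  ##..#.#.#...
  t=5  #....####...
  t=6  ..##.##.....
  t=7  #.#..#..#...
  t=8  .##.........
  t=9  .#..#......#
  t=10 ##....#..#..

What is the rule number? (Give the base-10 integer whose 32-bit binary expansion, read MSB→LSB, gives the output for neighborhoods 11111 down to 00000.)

  nb #####: next=#  (t=0,i=2, bit31=1)
  nb ####.: next=.  (t=0,i=5, bit30=0)
  nb ###.#: next=#  (t=0,i=6, bit29=1)
  nb ###..: next=.  (t=1,i=10, bit28=0)
  nb ##.##: next=.  (t=6,i=4, bit27=0)
  nb ##.#.: next=.  (t=0,i=7, bit26=0)
  nb ##..#: next=.  (t=1,i=11, bit25=0)
  nb ##...: next=.  (t=5,i=9, bit24=0)
  nb #.###: next=.  (t=0,i=0, bit23=0)
  nb #.##.: next=#  (t=6,i=5, bit22=1)
  nb #.#.#: next=#  (t=0,i=8, bit21=1)
  nb #.#..: next=#  (t=2,i=6, bit20=1)
  nb #..##: next=.  (t=1,i=0, bit19=0)
  nb #..#.: next=.  (t=3,i=10, bit18=0)
  nb #...#: next=.  (t=4,i=10, bit17=0)
  nb #....: next=#  (t=2,i=8, bit16=1)
  nb .####: next=#  (t=0,i=1, bit15=1)
  nb .###.: next=.  (t=1,i=9, bit14=0)
  nb .##.#: next=.  (t=2,i=2, bit13=0)
  nb .##..: next=.  (t=4,i=1, bit12=0)
  nb .#.##: next=.  (t=0,i=11, bit11=0)
  nb .#.#.: next=#  (t=0,i=9, bit10=1)
  nb .#..#: next=.  (t=3,i=2, bit9=0)
  nb .#...: next=.  (t=2,i=7, bit8=0)
  nb ..###: next=#  (t=1,i=1, bit7=1)
  nb ..##.: next=#  (t=2,i=1, bit6=1)
  nb ..#.#: next=.  (t=3,i=11, bit5=0)
  nb ..#..: next=.  (t=5,i=0, bit4=0)
  nb ...##: next=.  (t=2,i=0, bit3=0)
  nb ...#.: next=.  (t=5,i=11, bit2=0)
  nb ....#: next=#  (t=2,i=11, bit1=1)
  nb .....: next=.  (t=2,i=9, bit0=0)
  bits 10100000011100011000010011000010 = 2691794114

2691794114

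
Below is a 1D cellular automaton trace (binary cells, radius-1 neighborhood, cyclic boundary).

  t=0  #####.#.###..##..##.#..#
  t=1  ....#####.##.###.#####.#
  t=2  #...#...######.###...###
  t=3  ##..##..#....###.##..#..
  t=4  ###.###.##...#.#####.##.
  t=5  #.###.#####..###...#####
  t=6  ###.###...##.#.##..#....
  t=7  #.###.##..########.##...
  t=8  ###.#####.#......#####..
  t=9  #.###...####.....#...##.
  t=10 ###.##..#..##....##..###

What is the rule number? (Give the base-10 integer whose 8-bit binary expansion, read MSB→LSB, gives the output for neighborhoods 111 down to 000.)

124

  ###|.  b7=0 t=0,i=0
  ##.|#  b6=1 t=0,i=4
  #.#|#  b5=1 t=0,i=5
  #..|#  b4=1 t=0,i=11
  .##|#  b3=1 t=0,i=8
  .#.|#  b2=1 t=0,i=6
  ..#|.  b1=0 t=0,i=12
  ...|.  b0=0 t=1,i=1
  bits 01111100 = 124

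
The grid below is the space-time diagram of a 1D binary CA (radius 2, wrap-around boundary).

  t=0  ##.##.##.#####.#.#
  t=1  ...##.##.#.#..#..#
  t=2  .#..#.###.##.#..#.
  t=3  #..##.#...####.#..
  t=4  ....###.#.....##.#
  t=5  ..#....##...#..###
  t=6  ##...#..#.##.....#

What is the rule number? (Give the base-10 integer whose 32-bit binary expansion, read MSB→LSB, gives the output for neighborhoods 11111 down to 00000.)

2530620454

  ##### -> #   bit 31 = 1  t=0,i=11
  ####. -> .   bit 30 = 0  t=0,i=12
  ###.# -> .   bit 29 = 0  t=0,i=1
  ###.. -> #   bit 28 = 1  t=5,i=17
  ##.## -> .   bit 27 = 0  t=0,i=2
  ##.#. -> #   bit 26 = 1  t=0,i=14
  ##..# -> #   bit 25 = 1  t=5,i=0
  ##... -> .   bit 24 = 0  t=5,i=9
  #.### -> #   bit 23 = 1  t=0,i=9
  #.##. -> #   bit 22 = 1  t=0,i=3
  #.#.# -> .   bit 21 = 0  t=0,i=15
  #.#.. -> #   bit 20 = 1  t=1,i=11
  #..## -> .   bit 19 = 0  t=3,i=2
  #..#. -> #   bit 18 = 1  t=1,i=13
  #...# -> #   bit 17 = 1  t=1,i=1
  #.... -> .   bit 16 = 0  t=4,i=1
  .#### -> .   bit 15 = 0  t=0,i=10
  .###. -> .   bit 14 = 0  t=0,i=0
  .##.# -> #   bit 13 = 1  t=0,i=4
  .##.. -> #   bit 12 = 1  t=5,i=8
  .#.## -> .   bit 11 = 0  t=0,i=16
  .#.#. -> #   bit 10 = 1  t=1,i=10
  .#..# -> .   bit 9 = 0  t=1,i=12
  .#... -> .   bit 8 = 0  t=1,i=0
  ..### -> .   bit 7 = 0  t=3,i=10
  ..##. -> .   bit 6 = 0  t=1,i=3
  ..#.# -> #   bit 5 = 1  t=2,i=4
  ..#.. -> .   bit 4 = 0  t=1,i=14
  ...## -> .   bit 3 = 0  t=1,i=2
  ...#. -> #   bit 2 = 1  t=5,i=11
  ....# -> #   bit 1 = 1  t=4,i=2
  ..... -> .   bit 0 = 0  t=4,i=11
  bits 10010110110101100011010000100110 = 2530620454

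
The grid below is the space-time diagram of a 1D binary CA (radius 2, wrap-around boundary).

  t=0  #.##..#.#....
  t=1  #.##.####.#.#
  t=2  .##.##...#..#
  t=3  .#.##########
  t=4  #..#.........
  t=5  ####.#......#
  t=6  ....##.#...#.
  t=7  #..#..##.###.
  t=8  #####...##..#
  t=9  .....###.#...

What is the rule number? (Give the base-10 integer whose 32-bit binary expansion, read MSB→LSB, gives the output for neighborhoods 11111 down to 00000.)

232199740

  #####|.  b31=0 t=3,i=5
  ####.|.  b30=0 t=1,i=7
  ###.#|.  b29=0 t=1,i=8
  ###..|.  b28=0 t=8,i=4
  ##.##|#  b27=1 t=1,i=1
  ##.#.|#  b26=1 t=1,i=9
  ##..#|.  b25=0 t=0,i=4
  ##...|#  b24=1 t=2,i=6
  #.###|#  b23=1 t=1,i=5
  #.##.|#  b22=1 t=0,i=2
  #.#.#|.  b21=0 t=1,i=10
  #.#..|#  b20=1 t=0,i=8
  #..##|.  b19=0 t=7,i=5
  #..#.|#  b18=1 t=0,i=5
  #...#|#  b17=1 t=2,i=7
  #....|#  b16=1 t=0,i=10
  .####|.  b15=0 t=1,i=6
  .###.|.  b14=0 t=7,i=10
  .##.#|.  b13=0 t=1,i=0
  .##..|#  b12=1 t=0,i=3
  .#.##|.  b11=0 t=0,i=1
  .#.#.|#  b10=1 t=0,i=7
  .#..#|#  b9=1 t=2,i=10
  .#...|.  b8=0 t=0,i=9
  ..###|.  b7=0 t=5,i=12
  ..##.|.  b6=0 t=6,i=4
  ..#.#|#  b5=1 t=0,i=0
  ..#..|#  b4=1 t=2,i=9
  ...##|#  b3=1 t=5,i=11
  ...#.|#  b2=1 t=0,i=12
  ....#|.  b1=0 t=0,i=11
  .....|.  b0=0 t=4,i=6
  bits 00001101110101110001011000111100 = 232199740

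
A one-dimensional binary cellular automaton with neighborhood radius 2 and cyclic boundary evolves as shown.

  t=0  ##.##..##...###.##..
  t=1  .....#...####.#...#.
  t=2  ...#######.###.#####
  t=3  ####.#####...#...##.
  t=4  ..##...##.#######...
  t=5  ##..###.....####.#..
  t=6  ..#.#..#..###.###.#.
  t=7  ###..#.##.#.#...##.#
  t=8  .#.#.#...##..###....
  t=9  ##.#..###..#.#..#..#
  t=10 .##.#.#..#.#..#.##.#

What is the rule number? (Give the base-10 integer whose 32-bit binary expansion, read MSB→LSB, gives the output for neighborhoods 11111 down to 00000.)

3877766078

  #####|#  b31=1 t=2,i=5
  ####.|#  b30=1 t=1,i=11
  ###.#|#  b29=1 t=0,i=14
  ###..|.  b28=0 t=2,i=19
  ##.##|.  b27=0 t=0,i=2
  ##.#.|#  b26=1 t=1,i=13
  ##..#|#  b25=1 t=0,i=5
  ##...|#  b24=1 t=0,i=9
  #.###|.  b23=0 t=2,i=11
  #.##.|.  b22=0 t=0,i=3
  #.#.#|#  b21=1 t=7,i=10
  #.#..|.  b20=0 t=1,i=14
  #..##|.  b19=0 t=0,i=6
  #..#.|.  b18=0 t=6,i=6
  #...#|#  b17=1 t=0,i=10
  #....|.  b16=0 t=1,i=0
  .####|.  b15=0 t=1,i=10
  .###.|.  b14=0 t=0,i=13
  .##.#|.  b13=0 t=0,i=1
  .##..|.  b12=0 t=0,i=4
  .#.##|.  b11=0 t=7,i=6
  .#.#.|.  b10=0 t=6,i=3
  .#..#|#  b9=1 t=5,i=18
  .#...|#  b8=1 t=1,i=6
  ..###|#  b7=1 t=0,i=12
  ..##.|.  b6=0 t=0,i=0
  ..#.#|#  b5=1 t=6,i=2
  ..#..|#  b4=1 t=1,i=5
  ...##|#  b3=1 t=0,i=11
  ...#.|#  b2=1 t=1,i=4
  ....#|#  b1=1 t=1,i=3
  .....|.  b0=0 t=1,i=1
  bits 11100111001000100000001110111110 = 3877766078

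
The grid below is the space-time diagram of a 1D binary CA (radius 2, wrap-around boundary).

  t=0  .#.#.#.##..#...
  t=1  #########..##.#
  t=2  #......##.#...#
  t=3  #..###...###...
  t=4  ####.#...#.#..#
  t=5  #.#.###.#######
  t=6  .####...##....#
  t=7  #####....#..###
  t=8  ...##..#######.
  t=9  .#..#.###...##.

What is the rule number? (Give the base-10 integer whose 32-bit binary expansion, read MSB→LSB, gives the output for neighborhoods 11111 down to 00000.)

  nb #####: next=.  (t=1,i=1, bit31=0)
  nb ####.: next=#  (t=1,i=7, bit30=1)
  nb ###.#: next=.  (t=4,i=3, bit29=0)
  nb ###..: next=#  (t=1,i=8, bit28=1)
  nb ##.##: next=.  (t=1,i=13, bit27=0)
  nb ##.#.: next=#  (t=2,i=9, bit26=1)
  nb ##..#: next=.  (t=0,i=9, bit25=0)
  nb ##...: next=.  (t=2,i=1, bit24=0)
  nb #.###: next=#  (t=1,i=14, bit23=1)
  nb #.##.: next=#  (t=0,i=7, bit22=1)
  nb #.#.#: next=#  (t=0,i=3, bit21=1)
  nb #.#..: next=#  (t=2,i=10, bit20=1)
  nb #..##: next=#  (t=1,i=10, bit19=1)
  nb #..#.: next=.  (t=0,i=10, bit18=0)
  nb #...#: next=.  (t=2,i=12, bit17=0)
  nb #....: next=.  (t=0,i=13, bit16=0)
  nb .####: next=#  (t=1,i=0, bit15=1)
  nb .###.: next=.  (t=3,i=4, bit14=0)
  nb .##.#: next=.  (t=1,i=12, bit13=0)
  nb .##..: next=#  (t=0,i=8, bit12=1)
  nb .#.##: next=#  (t=0,i=6, bit11=1)
  nb .#.#.: next=#  (t=0,i=2, bit10=1)
  nb .#..#: next=#  (t=3,i=1, bit9=1)
  nb .#...: next=#  (t=0,i=12, bit8=1)
  nb ..###: next=#  (t=3,i=3, bit7=1)
  nb ..##.: next=.  (t=1,i=11, bit6=0)
  nb ..#.#: next=#  (t=0,i=1, bit5=1)
  nb ..#..: next=#  (t=0,i=11, bit4=1)
  nb ...##: next=.  (t=2,i=6, bit3=0)
  nb ...#.: next=#  (t=0,i=0, bit2=1)
  nb ....#: next=#  (t=0,i=14, bit1=1)
  nb .....: next=#  (t=2,i=3, bit0=1)
  bits 01010100111110001001111110110111 = 1425579959

1425579959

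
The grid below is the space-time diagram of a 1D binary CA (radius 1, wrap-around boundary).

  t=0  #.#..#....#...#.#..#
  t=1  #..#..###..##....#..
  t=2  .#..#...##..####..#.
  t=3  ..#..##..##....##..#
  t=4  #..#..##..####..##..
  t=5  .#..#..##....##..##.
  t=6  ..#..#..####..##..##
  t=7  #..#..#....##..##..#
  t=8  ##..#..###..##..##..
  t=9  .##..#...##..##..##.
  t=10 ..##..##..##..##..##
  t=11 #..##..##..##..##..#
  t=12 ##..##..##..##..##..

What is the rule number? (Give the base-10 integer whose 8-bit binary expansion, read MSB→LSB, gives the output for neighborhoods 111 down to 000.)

81

  [7] ### => .  t=1,i=7
  [6] ##. => #  t=0,i=0
  [5] #.# => .  t=0,i=1
  [4] #.. => #  t=0,i=3
  [3] .## => .  t=0,i=19
  [2] .#. => .  t=0,i=2
  [1] ..# => .  t=0,i=4
  [0] ... => #  t=0,i=7
  bits 01010001 = 81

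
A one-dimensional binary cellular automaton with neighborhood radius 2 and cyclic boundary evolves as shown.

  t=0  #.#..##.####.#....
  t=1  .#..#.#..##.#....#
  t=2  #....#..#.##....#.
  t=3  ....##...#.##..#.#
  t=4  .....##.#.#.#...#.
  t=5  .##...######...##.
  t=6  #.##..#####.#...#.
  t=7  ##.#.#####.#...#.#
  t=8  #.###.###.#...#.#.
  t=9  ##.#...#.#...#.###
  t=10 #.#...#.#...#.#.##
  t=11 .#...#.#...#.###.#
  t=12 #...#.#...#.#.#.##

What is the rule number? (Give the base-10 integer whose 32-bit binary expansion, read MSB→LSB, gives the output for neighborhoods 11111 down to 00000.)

  #####|#  b31=1 t=5,i=8
  ####.|#  b30=1 t=0,i=10
  ###.#|.  b29=0 t=0,i=11
  ###..|.  b28=0 t=5,i=11
  ##.##|.  b27=0 t=0,i=7
  ##.#.|#  b26=1 t=0,i=12
  ##..#|.  b25=0 t=3,i=13
  ##...|#  b24=1 t=2,i=12
  #.###|.  b23=0 t=0,i=8
  #.##.|.  b22=0 t=2,i=10
  #.#.#|#  b21=1 t=4,i=8
  #.#..|.  b20=0 t=0,i=2
  #..##|#  b19=1 t=0,i=4
  #..#.|.  b18=0 t=1,i=3
  #...#|.  b17=0 t=3,i=7
  #....|.  b16=0 t=0,i=15
  .####|#  b15=1 t=0,i=9
  .###.|#  b14=1 t=7,i=0
  .##.#|#  b13=1 t=0,i=6
  .##..|#  b12=1 t=2,i=11
  .#.##|#  b11=1 t=2,i=9
  .#.#.|#  b10=1 t=0,i=1
  .#..#|.  b9=0 t=0,i=3
  .#...|.  b8=0 t=0,i=14
  ..###|#  b7=1 t=5,i=6
  ..##.|.  b6=0 t=0,i=5
  ..#.#|.  b5=0 t=0,i=0
  ..#..|#  b4=1 t=2,i=5
  ...##|.  b3=0 t=3,i=3
  ...#.|#  b2=1 t=0,i=17
  ....#|.  b1=0 t=0,i=16
  .....|#  b0=1 t=4,i=1
  bits 11000101001010001111110010010101 = 3307797653

3307797653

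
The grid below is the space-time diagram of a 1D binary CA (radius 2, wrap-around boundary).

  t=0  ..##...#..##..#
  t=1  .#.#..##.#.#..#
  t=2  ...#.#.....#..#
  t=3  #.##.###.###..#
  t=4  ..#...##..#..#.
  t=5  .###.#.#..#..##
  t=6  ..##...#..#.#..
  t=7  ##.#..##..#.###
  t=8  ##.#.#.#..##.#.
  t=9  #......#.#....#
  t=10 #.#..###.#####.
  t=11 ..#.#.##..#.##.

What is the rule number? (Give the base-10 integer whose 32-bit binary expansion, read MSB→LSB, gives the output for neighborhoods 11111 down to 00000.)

1616501054

  ##### -> .   bit 31 = 0  t=7,i=14
  ####. -> #   bit 30 = 1  t=7,i=0
  ###.# -> #   bit 29 = 1  t=3,i=7
  ###.. -> .   bit 28 = 0  t=3,i=11
  ##.## -> .   bit 27 = 0  t=3,i=1
  ##.#. -> .   bit 26 = 0  t=1,i=8
  ##..# -> .   bit 25 = 0  t=0,i=12
  ##... -> .   bit 24 = 0  t=0,i=4
  #.### -> .   bit 23 = 0  t=3,i=5
  #.##. -> #   bit 22 = 1  t=3,i=2
  #.#.# -> .   bit 21 = 0  t=1,i=1
  #.#.. -> #   bit 20 = 1  t=1,i=3
  #..## -> #   bit 19 = 1  t=0,i=1
  #..#. -> .   bit 18 = 0  t=0,i=13
  #...# -> .   bit 17 = 0  t=0,i=5
  #.... -> #   bit 16 = 1  t=2,i=7
  .#### -> #   bit 15 = 1  t=7,i=13
  .###. -> #   bit 14 = 1  t=3,i=6
  .##.# -> .   bit 13 = 0  t=1,i=7
  .##.. -> #   bit 12 = 1  t=0,i=3
  .#.## -> #   bit 11 = 1  t=7,i=11
  .#.#. -> .   bit 10 = 0  t=1,i=0
  .#..# -> .   bit 9 = 0  t=0,i=0
  .#... -> #   bit 8 = 1  t=2,i=0
  ..### -> .   bit 7 = 0  t=10,i=5
  ..##. -> .   bit 6 = 0  t=0,i=2
  ..#.# -> #   bit 5 = 1  t=1,i=14
  ..#.. -> #   bit 4 = 1  t=0,i=7
  ...## -> #   bit 3 = 1  t=4,i=5
  ...#. -> #   bit 2 = 1  t=0,i=6
  ....# -> #   bit 1 = 1  t=2,i=9
  ..... -> .   bit 0 = 0  t=2,i=8
  bits 01100000010110011101100100111110 = 1616501054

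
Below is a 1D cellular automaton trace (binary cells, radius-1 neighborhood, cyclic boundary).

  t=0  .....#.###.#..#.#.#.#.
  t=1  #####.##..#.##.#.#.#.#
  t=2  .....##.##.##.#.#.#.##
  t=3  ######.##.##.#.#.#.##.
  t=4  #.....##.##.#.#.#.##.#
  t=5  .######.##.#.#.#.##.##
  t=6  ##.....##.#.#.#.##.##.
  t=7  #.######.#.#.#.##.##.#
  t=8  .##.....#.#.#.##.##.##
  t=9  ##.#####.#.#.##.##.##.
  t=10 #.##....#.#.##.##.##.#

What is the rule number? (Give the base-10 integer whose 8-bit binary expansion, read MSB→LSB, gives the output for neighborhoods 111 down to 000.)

59

  ###|.  b7=0 t=0,i=8
  ##.|.  b6=0 t=0,i=9
  #.#|#  b5=1 t=0,i=6
  #..|#  b4=1 t=0,i=12
  .##|#  b3=1 t=0,i=7
  .#.|.  b2=0 t=0,i=5
  ..#|#  b1=1 t=0,i=4
  ...|#  b0=1 t=0,i=0
  bits 00111011 = 59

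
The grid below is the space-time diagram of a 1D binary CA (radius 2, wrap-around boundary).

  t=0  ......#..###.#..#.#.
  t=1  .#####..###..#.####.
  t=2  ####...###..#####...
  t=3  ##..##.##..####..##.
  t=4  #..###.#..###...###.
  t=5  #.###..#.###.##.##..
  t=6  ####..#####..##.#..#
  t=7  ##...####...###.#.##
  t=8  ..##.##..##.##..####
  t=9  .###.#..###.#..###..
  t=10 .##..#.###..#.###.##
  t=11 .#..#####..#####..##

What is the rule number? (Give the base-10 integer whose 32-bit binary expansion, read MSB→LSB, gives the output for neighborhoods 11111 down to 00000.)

  [31] ##### => #  t=1,i=3
  [30] ####. => .  t=1,i=4
  [29] ###.# => .  t=0,i=11
  [28] ###.. => .  t=1,i=5
  [27] ##.## => .  t=3,i=6
  [26] ##.#. => .  t=0,i=12
  [25] ##..# => .  t=1,i=6
  [24] ##... => #  t=2,i=4
  [23] #.### => #  t=1,i=15
  [22] #.##. => #  t=3,i=0
  [21] #.#.# => #  t=7,i=16
  [20] #.#.. => #  t=0,i=13
  [19] #..## => #  t=0,i=8
  [18] #..#. => #  t=0,i=15
  [17] #...# => #  t=2,i=5
  [16] #.... => .  t=0,i=0
  [15] .#### => #  t=1,i=2
  [14] .###. => #  t=0,i=10
  [13] .##.# => #  t=3,i=5
  [12] .##.. => .  t=3,i=1
  [11] .#.## => #  t=1,i=14
  [10] .#.#. => #  t=0,i=17
  [9] .#..# => .  t=0,i=7
  [8] .#... => .  t=0,i=19
  [7] ..### => #  t=0,i=9
  [6] ..##. => #  t=3,i=4
  [5] ..#.# => #  t=0,i=16
  [4] ..#.. => .  t=0,i=6
  [3] ...## => .  t=2,i=6
  [2] ...#. => #  t=0,i=5
  [1] ....# => #  t=0,i=4
  [0] ..... => #  t=0,i=1
  bits 10000001111111101110110011100111 = 2180967655

2180967655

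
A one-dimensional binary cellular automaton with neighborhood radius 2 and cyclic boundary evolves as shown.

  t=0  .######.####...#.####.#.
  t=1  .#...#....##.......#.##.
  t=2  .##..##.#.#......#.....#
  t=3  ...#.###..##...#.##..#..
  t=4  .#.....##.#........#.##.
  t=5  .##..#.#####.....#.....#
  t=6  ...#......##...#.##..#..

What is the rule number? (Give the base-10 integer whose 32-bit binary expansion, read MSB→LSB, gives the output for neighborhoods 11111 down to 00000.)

  ##### -> .   bit 31 = 0  t=0,i=3
  ####. -> #   bit 30 = 1  t=0,i=5
  ###.# -> .   bit 29 = 0  t=0,i=6
  ###.. -> #   bit 28 = 1  t=0,i=11
  ##.## -> .   bit 27 = 0  t=0,i=7
  ##.#. -> #   bit 26 = 1  t=0,i=21
  ##..# -> #   bit 25 = 1  t=1,i=23
  ##... -> .   bit 24 = 0  t=0,i=12
  #.### -> .   bit 23 = 0  t=0,i=8
  #.##. -> .   bit 22 = 0  t=1,i=21
  #.#.# -> .   bit 21 = 0  t=2,i=8
  #.#.. -> #   bit 20 = 1  t=0,i=22
  #..## -> .   bit 19 = 0  t=0,i=0
  #..#. -> .   bit 18 = 0  t=1,i=0
  #...# -> .   bit 17 = 0  t=0,i=13
  #.... -> .   bit 16 = 0  t=1,i=7
  .#### -> .   bit 15 = 0  t=0,i=2
  .###. -> .   bit 14 = 0  t=3,i=6
  .##.# -> #   bit 13 = 1  t=2,i=6
  .##.. -> .   bit 12 = 0  t=1,i=11
  .#.## -> .   bit 11 = 0  t=0,i=16
  .#.#. -> .   bit 10 = 0  t=2,i=9
  .#..# -> .   bit 9 = 0  t=0,i=23
  .#... -> #   bit 8 = 1  t=1,i=2
  ..### -> #   bit 7 = 1  t=0,i=1
  ..##. -> #   bit 6 = 1  t=1,i=10
  ..#.# -> .   bit 5 = 0  t=0,i=15
  ..#.. -> #   bit 4 = 1  t=1,i=1
  ...## -> .   bit 3 = 0  t=1,i=9
  ...#. -> .   bit 2 = 0  t=0,i=14
  ....# -> #   bit 1 = 1  t=1,i=8
  ..... -> .   bit 0 = 0  t=1,i=14
  bits 01010110000100000010000111010010 = 1443897810

1443897810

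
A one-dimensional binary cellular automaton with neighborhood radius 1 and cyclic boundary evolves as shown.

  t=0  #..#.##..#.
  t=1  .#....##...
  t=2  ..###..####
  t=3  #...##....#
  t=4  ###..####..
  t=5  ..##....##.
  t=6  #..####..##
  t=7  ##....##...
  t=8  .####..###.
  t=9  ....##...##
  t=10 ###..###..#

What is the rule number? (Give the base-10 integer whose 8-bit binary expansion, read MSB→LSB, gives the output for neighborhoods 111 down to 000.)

81

  nb ###: next=.  (t=2,i=3, bit7=0)
  nb ##.: next=#  (t=0,i=6, bit6=1)
  nb #.#: next=.  (t=0,i=4, bit5=0)
  nb #..: next=#  (t=0,i=1, bit4=1)
  nb .##: next=.  (t=0,i=5, bit3=0)
  nb .#.: next=.  (t=0,i=0, bit2=0)
  nb ..#: next=.  (t=0,i=2, bit1=0)
  nb ...: next=#  (t=1,i=3, bit0=1)
  bits 01010001 = 81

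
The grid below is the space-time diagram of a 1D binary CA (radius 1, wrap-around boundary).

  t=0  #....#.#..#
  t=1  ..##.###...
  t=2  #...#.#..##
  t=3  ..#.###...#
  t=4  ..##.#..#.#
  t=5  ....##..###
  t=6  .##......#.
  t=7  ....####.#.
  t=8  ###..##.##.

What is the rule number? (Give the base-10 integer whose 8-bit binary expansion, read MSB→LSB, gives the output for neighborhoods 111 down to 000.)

  ### -> #   bit 7 = 1  t=1,i=6
  ##. -> .   bit 6 = 0  t=0,i=0
  #.# -> #   bit 5 = 1  t=0,i=6
  #.. -> .   bit 4 = 0  t=0,i=1
  .## -> .   bit 3 = 0  t=0,i=10
  .#. -> #   bit 2 = 1  t=0,i=5
  ..# -> .   bit 1 = 0  t=0,i=4
  ... -> #   bit 0 = 1  t=0,i=2
  bits 10100101 = 165

165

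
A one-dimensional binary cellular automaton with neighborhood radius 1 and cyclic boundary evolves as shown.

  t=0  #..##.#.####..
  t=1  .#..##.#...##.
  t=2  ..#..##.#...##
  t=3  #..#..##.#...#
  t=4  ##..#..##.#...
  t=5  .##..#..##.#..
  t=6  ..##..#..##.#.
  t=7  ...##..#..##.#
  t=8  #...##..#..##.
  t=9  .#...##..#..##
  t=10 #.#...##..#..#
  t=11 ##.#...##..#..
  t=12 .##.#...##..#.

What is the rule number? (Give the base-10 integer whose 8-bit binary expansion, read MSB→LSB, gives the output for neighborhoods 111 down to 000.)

112

  [7] ### => .  t=0,i=9
  [6] ##. => #  t=0,i=4
  [5] #.# => #  t=0,i=5
  [4] #.. => #  t=0,i=1
  [3] .## => .  t=0,i=3
  [2] .#. => .  t=0,i=0
  [1] ..# => .  t=0,i=2
  [0] ... => .  t=1,i=9
  bits 01110000 = 112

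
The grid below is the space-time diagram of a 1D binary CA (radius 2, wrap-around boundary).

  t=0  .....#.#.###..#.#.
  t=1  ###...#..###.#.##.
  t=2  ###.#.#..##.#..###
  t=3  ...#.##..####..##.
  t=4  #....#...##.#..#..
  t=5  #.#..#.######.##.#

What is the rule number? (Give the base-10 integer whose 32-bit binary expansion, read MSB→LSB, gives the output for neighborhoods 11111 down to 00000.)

  [31] ##### => .  t=2,i=0
  [30] ####. => .  t=2,i=1
  [29] ###.# => .  t=1,i=11
  [28] ###.. => #  t=0,i=11
  [27] ##.## => #  t=1,i=17
  [26] ##.#. => #  t=1,i=12
  [25] ##..# => .  t=0,i=12
  [24] ##... => .  t=1,i=3
  [23] #.### => #  t=0,i=9
  [22] #.##. => #  t=1,i=15
  [21] #.#.# => .  t=0,i=7
  [20] #.#.. => #  t=0,i=16
  [19] #..## => .  t=1,i=8
  [18] #..#. => #  t=0,i=13
  [17] #...# => #  t=1,i=4
  [16] #.... => #  t=0,i=0
  [15] .#### => #  t=2,i=16
  [14] .###. => #  t=0,i=10
  [13] .##.# => #  t=1,i=16
  [12] .##.. => .  t=3,i=6
  [11] .#.## => .  t=0,i=8
  [10] .#.#. => #  t=0,i=6
  [9] .#..# => .  t=1,i=7
  [8] .#... => .  t=0,i=17
  [7] ..### => #  t=1,i=9
  [6] ..##. => #  t=2,i=9
  [5] ..#.# => .  t=0,i=5
  [4] ..#.. => #  t=1,i=6
  [3] ...## => #  t=4,i=8
  [2] ...#. => .  t=0,i=4
  [1] ....# => .  t=0,i=3
  [0] ..... => #  t=0,i=1
  bits 00011100110101111110010011011001 = 483910873

483910873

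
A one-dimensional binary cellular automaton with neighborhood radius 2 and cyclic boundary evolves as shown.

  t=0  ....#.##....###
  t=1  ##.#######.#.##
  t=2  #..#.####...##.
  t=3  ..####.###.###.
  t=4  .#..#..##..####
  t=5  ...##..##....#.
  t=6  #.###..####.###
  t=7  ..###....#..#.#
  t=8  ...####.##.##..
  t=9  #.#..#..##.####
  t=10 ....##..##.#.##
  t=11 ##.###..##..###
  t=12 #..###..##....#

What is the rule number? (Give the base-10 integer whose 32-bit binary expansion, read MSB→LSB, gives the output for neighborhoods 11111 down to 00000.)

  nb #####: next=#  (t=1,i=5, bit31=1)
  nb ####.: next=#  (t=1,i=0, bit30=1)
  nb ###.#: next=.  (t=1,i=1, bit29=0)
  nb ###..: next=#  (t=0,i=14, bit28=1)
  nb ##.##: next=.  (t=1,i=2, bit27=0)
  nb ##.#.: next=.  (t=1,i=10, bit26=0)
  nb ##..#: next=.  (t=4,i=9, bit25=0)
  nb ##...: next=#  (t=0,i=0, bit24=1)
  nb #.###: next=#  (t=1,i=3, bit23=1)
  nb #.##.: next=#  (t=0,i=6, bit22=1)
  nb #.#.#: next=.  (t=1,i=11, bit21=0)
  nb #.#..: next=.  (t=2,i=0, bit20=0)
  nb #..##: next=.  (t=4,i=6, bit19=0)
  nb #..#.: next=#  (t=2,i=2, bit18=1)
  nb #...#: next=.  (t=2,i=10, bit17=0)
  nb #....: next=#  (t=0,i=1, bit16=1)
  nb .####: next=.  (t=1,i=4, bit15=0)
  nb .###.: next=#  (t=0,i=13, bit14=1)
  nb .##.#: next=#  (t=2,i=13, bit13=1)
  nb .##..: next=#  (t=0,i=7, bit12=1)
  nb .#.##: next=#  (t=0,i=5, bit11=1)
  nb .#.#.: next=.  (t=7,i=13, bit10=0)
  nb .#..#: next=.  (t=2,i=1, bit9=0)
  nb .#...: next=#  (t=5,i=14, bit8=1)
  nb ..###: next=.  (t=0,i=12, bit7=0)
  nb ..##.: next=#  (t=2,i=12, bit6=1)
  nb ..#.#: next=#  (t=0,i=4, bit5=1)
  nb ..#..: next=#  (t=4,i=4, bit4=1)
  nb ...##: next=#  (t=0,i=11, bit3=1)
  nb ...#.: next=#  (t=0,i=3, bit2=1)
  nb ....#: next=.  (t=0,i=2, bit1=0)
  nb .....: next=#  (t=8,i=0, bit0=1)
  bits 11010001110001010111100101111101 = 3519379837

3519379837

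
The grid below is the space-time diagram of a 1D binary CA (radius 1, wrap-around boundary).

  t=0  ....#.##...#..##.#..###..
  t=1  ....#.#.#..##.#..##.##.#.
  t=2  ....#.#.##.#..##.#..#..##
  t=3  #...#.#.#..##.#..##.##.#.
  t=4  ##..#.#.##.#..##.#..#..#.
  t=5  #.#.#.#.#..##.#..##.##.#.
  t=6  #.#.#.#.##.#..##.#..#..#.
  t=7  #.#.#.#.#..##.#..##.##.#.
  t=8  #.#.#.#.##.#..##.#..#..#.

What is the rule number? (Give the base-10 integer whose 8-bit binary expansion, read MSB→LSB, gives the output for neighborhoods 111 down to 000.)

156

  nb ###: next=#  (t=0,i=21, bit7=1)
  nb ##.: next=.  (t=0,i=7, bit6=0)
  nb #.#: next=.  (t=0,i=5, bit5=0)
  nb #..: next=#  (t=0,i=8, bit4=1)
  nb .##: next=#  (t=0,i=6, bit3=1)
  nb .#.: next=#  (t=0,i=4, bit2=1)
  nb ..#: next=.  (t=0,i=3, bit1=0)
  nb ...: next=.  (t=0,i=0, bit0=0)
  bits 10011100 = 156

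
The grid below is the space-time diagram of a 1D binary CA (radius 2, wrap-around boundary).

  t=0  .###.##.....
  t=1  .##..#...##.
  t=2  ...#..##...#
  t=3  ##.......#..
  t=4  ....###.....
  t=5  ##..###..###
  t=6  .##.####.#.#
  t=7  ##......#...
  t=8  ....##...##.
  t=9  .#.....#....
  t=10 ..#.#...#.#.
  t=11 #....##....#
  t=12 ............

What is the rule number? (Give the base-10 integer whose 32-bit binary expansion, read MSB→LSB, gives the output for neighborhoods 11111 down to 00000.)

  #####|#  b31=1 t=5,i=11
  ####.|.  b30=0 t=5,i=0
  ###.#|.  b29=0 t=0,i=3
  ###..|#  b28=1 t=4,i=6
  ##.##|.  b27=0 t=0,i=4
  ##.#.|#  b26=1 t=6,i=8
  ##..#|#  b25=1 t=1,i=3
  ##...|.  b24=0 t=0,i=7
  #.###|.  b23=0 t=6,i=4
  #.##.|#  b22=1 t=0,i=5
  #.#.#|.  b21=0 t=6,i=9
  #.#..|.  b20=0 t=10,i=4
  #..##|.  b19=0 t=1,i=0
  #..#.|.  b18=0 t=1,i=4
  #...#|#  b17=1 t=1,i=7
  #....|.  b16=0 t=0,i=8
  .####|.  b15=0 t=5,i=10
  .###.|#  b14=1 t=0,i=2
  .##.#|.  b13=0 t=6,i=2
  .##..|.  b12=0 t=0,i=6
  .#.##|#  b11=1 t=6,i=0
  .#.#.|.  b10=0 t=6,i=10
  .#..#|.  b9=0 t=2,i=4
  .#...|#  b8=1 t=1,i=6
  ..###|#  b7=1 t=0,i=1
  ..##.|.  b6=0 t=1,i=1
  ..#.#|.  b5=0 t=10,i=2
  ..#..|.  b4=0 t=1,i=5
  ...##|.  b3=0 t=0,i=0
  ...#.|.  b2=0 t=2,i=2
  ....#|.  b1=0 t=0,i=11
  .....|#  b0=1 t=0,i=9
  bits 10010110010000100100100110000001 = 2520926593

2520926593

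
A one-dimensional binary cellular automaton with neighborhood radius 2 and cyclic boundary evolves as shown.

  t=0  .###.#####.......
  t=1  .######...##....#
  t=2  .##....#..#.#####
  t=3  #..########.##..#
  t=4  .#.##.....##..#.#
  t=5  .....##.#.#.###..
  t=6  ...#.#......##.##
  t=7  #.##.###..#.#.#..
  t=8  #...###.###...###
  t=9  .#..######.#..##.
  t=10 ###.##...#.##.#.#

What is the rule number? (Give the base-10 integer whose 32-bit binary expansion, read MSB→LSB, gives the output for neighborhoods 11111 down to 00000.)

  #####|.  b31=0 t=0,i=7
  ####.|.  b30=0 t=0,i=8
  ###.#|#  b29=1 t=0,i=3
  ###..|.  b28=0 t=0,i=9
  ##.##|#  b27=1 t=0,i=4
  ##.#.|.  b26=0 t=5,i=7
  ##..#|#  b25=1 t=3,i=1
  ##...|#  b24=1 t=0,i=10
  #.###|#  b23=1 t=0,i=5
  #.##.|.  b22=0 t=2,i=1
  #.#.#|.  b21=0 t=4,i=1
  #.#..|#  b20=1 t=6,i=5
  #..##|.  b19=0 t=3,i=2
  #..#.|#  b18=1 t=2,i=9
  #...#|.  b17=0 t=1,i=8
  #....|#  b16=1 t=0,i=11
  .####|#  b15=1 t=0,i=6
  .###.|#  b14=1 t=0,i=2
  .##.#|.  b13=0 t=5,i=6
  .##..|.  b12=0 t=1,i=11
  .#.##|.  b11=0 t=1,i=0
  .#.#.|.  b10=0 t=4,i=0
  .#..#|#  b9=1 t=2,i=8
  .#...|#  b8=1 t=6,i=6
  ..###|#  b7=1 t=0,i=1
  ..##.|#  b6=1 t=1,i=10
  ..#.#|#  b5=1 t=1,i=16
  ..#..|#  b4=1 t=2,i=7
  ...##|.  b3=0 t=0,i=0
  ...#.|#  b2=1 t=1,i=15
  ....#|#  b1=1 t=0,i=16
  .....|.  b0=0 t=0,i=12
  bits 00101011100101011100001111110110 = 731235318

731235318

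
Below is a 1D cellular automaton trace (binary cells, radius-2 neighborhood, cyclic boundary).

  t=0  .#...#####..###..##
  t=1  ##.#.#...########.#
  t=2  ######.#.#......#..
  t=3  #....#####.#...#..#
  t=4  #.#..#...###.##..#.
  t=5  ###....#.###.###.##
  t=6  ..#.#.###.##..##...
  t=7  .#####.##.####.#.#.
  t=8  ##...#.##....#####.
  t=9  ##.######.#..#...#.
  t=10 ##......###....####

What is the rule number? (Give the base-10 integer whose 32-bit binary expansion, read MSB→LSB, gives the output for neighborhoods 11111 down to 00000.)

  nb #####: next=.  (t=0,i=7, bit31=0)
  nb ####.: next=.  (t=0,i=8, bit30=0)
  nb ###.#: next=#  (t=1,i=1, bit29=1)
  nb ###..: next=#  (t=0,i=9, bit28=1)
  nb ##.##: next=.  (t=1,i=17, bit27=0)
  nb ##.#.: next=#  (t=0,i=0, bit26=1)
  nb ##..#: next=#  (t=0,i=10, bit25=1)
  nb ##...: next=.  (t=3,i=1, bit24=0)
  nb #.###: next=.  (t=1,i=18, bit23=0)
  nb #.##.: next=#  (t=4,i=13, bit22=1)
  nb #.#.#: next=#  (t=1,i=3, bit21=1)
  nb #.#..: next=#  (t=0,i=1, bit20=1)
  nb #..##: next=#  (t=0,i=11, bit19=1)
  nb #..#.: next=.  (t=4,i=4, bit18=0)
  nb #...#: next=#  (t=0,i=3, bit17=1)
  nb #....: next=#  (t=2,i=11, bit16=1)
  nb .####: next=.  (t=0,i=6, bit15=0)
  nb .###.: next=#  (t=0,i=13, bit14=1)
  nb .##.#: next=#  (t=0,i=18, bit13=1)
  nb .##..: next=#  (t=3,i=0, bit12=1)
  nb .#.##: next=#  (t=5,i=8, bit11=1)
  nb .#.#.: next=#  (t=1,i=4, bit10=1)
  nb .#..#: next=.  (t=2,i=17, bit9=0)
  nb .#...: next=.  (t=0,i=2, bit8=0)
  nb ..###: next=#  (t=0,i=5, bit7=1)
  nb ..##.: next=.  (t=0,i=17, bit6=0)
  nb ..#.#: next=#  (t=4,i=17, bit5=1)
  nb ..#..: next=.  (t=2,i=16, bit4=0)
  nb ...##: next=.  (t=0,i=4, bit3=0)
  nb ...#.: next=#  (t=2,i=15, bit2=1)
  nb ....#: next=.  (t=2,i=14, bit1=0)
  nb .....: next=.  (t=2,i=12, bit0=0)
  bits 00110110011110110111110010100100 = 914062500

914062500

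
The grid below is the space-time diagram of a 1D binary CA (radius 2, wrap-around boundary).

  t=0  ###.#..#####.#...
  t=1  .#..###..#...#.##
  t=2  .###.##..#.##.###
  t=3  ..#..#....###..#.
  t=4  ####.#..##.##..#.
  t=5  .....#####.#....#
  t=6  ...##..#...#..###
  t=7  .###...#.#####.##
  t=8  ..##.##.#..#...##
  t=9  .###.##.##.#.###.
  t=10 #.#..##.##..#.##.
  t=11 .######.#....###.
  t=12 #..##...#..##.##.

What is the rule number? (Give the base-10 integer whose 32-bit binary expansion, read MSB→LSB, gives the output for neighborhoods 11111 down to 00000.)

  nb #####: next=#  (t=0,i=9, bit31=1)
  nb ####.: next=.  (t=0,i=10, bit30=0)
  nb ###.#: next=.  (t=0,i=2, bit29=0)
  nb ###..: next=#  (t=1,i=6, bit28=1)
  nb ##.##: next=.  (t=2,i=0, bit27=0)
  nb ##.#.: next=.  (t=0,i=3, bit26=0)
  nb ##..#: next=.  (t=1,i=7, bit25=0)
  nb ##...: next=.  (t=6,i=0, bit24=0)
  nb #.###: next=.  (t=2,i=1, bit23=0)
  nb #.##.: next=#  (t=1,i=15, bit22=1)
  nb #.#.#: next=.  (t=9,i=11, bit21=0)
  nb #.#..: next=#  (t=0,i=4, bit20=1)
  nb #..##: next=#  (t=0,i=6, bit19=1)
  nb #..#.: next=.  (t=1,i=8, bit18=0)
  nb #...#: next=#  (t=0,i=15, bit17=1)
  nb #....: next=.  (t=3,i=7, bit16=0)
  nb .####: next=.  (t=0,i=8, bit15=0)
  nb .###.: next=#  (t=0,i=1, bit14=1)
  nb .##.#: next=#  (t=1,i=16, bit13=1)
  nb .##..: next=.  (t=2,i=6, bit12=0)
  nb .#.##: next=#  (t=1,i=14, bit11=1)
  nb .#.#.: next=#  (t=10,i=1, bit10=1)
  nb .#..#: next=#  (t=0,i=5, bit9=1)
  nb .#...: next=.  (t=0,i=14, bit8=0)
  nb ..###: next=.  (t=0,i=0, bit7=0)
  nb ..##.: next=#  (t=4,i=8, bit6=1)
  nb ..#.#: next=.  (t=1,i=13, bit5=0)
  nb ..#..: next=#  (t=1,i=9, bit4=1)
  nb ...##: next=#  (t=0,i=16, bit3=1)
  nb ...#.: next=#  (t=1,i=12, bit2=1)
  nb ....#: next=#  (t=3,i=8, bit1=1)
  nb .....: next=.  (t=5,i=2, bit0=0)
  bits 10010000010110100110111001011110 = 2421845598

2421845598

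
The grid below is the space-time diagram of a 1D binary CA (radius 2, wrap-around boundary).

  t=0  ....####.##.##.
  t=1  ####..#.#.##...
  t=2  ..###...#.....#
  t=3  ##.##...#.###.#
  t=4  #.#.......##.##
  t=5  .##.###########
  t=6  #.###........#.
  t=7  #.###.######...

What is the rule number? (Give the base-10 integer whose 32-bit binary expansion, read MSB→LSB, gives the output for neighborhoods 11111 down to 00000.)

  #####|.  b31=0 t=5,i=6
  ####.|#  b30=1 t=0,i=6
  ###.#|.  b29=0 t=0,i=7
  ###..|#  b28=1 t=1,i=3
  ##.##|#  b27=1 t=0,i=8
  ##.#.|#  b26=1 t=4,i=1
  ##..#|#  b25=1 t=1,i=4
  ##...|.  b24=0 t=0,i=14
  #.###|#  b23=1 t=3,i=10
  #.##.|.  b22=0 t=0,i=9
  #.#.#|#  b21=1 t=1,i=8
  #.#..|#  b20=1 t=4,i=2
  #..##|#  b19=1 t=2,i=1
  #..#.|.  b18=0 t=1,i=5
  #...#|.  b17=0 t=1,i=13
  #....|#  b16=1 t=0,i=0
  .####|.  b15=0 t=0,i=5
  .###.|#  b14=1 t=2,i=3
  .##.#|#  b13=1 t=0,i=10
  .##..|.  b12=0 t=0,i=13
  .#.##|.  b11=0 t=1,i=9
  .#.#.|.  b10=0 t=1,i=7
  .#..#|#  b9=1 t=2,i=0
  .#...|.  b8=0 t=2,i=9
  ..###|.  b7=0 t=0,i=4
  ..##.|#  b6=1 t=4,i=10
  ..#.#|.  b5=0 t=1,i=6
  ..#..|#  b4=1 t=2,i=8
  ...##|#  b3=1 t=0,i=3
  ...#.|.  b2=0 t=2,i=7
  ....#|#  b1=1 t=0,i=2
  .....|#  b0=1 t=0,i=1
  bits 01011110101110010110001001011011 = 1589207643

1589207643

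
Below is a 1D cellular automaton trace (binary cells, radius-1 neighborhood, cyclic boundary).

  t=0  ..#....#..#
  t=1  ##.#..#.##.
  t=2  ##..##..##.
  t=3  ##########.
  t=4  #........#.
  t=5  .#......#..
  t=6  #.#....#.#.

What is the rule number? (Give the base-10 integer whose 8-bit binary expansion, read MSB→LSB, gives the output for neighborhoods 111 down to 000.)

  [7] ### => .  t=3,i=1
  [6] ##. => #  t=1,i=1
  [5] #.# => .  t=1,i=2
  [4] #.. => #  t=0,i=0
  [3] .## => #  t=1,i=0
  [2] .#. => .  t=0,i=2
  [1] ..# => #  t=0,i=1
  [0] ... => .  t=0,i=4
  bits 01011010 = 90

90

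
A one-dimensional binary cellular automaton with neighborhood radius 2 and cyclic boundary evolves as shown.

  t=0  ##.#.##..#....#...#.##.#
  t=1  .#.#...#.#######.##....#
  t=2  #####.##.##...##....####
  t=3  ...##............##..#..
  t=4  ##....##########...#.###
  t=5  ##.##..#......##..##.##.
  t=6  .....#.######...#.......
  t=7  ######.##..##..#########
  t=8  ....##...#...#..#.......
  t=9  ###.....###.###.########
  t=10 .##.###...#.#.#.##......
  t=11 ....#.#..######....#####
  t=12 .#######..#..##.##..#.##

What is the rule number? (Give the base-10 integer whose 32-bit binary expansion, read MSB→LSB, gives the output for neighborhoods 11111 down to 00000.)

1924237111

  ##### -> .   bit 31 = 0  t=1,i=11
  ####. -> #   bit 30 = 1  t=1,i=14
  ###.# -> #   bit 29 = 1  t=0,i=1
  ###.. -> #   bit 28 = 1  t=4,i=1
  ##.## -> .   bit 27 = 0  t=0,i=22
  ##.#. -> .   bit 26 = 0  t=0,i=2
  ##..# -> #   bit 25 = 1  t=0,i=7
  ##... -> .   bit 24 = 0  t=1,i=19
  #.### -> #   bit 23 = 1  t=0,i=23
  #.##. -> .   bit 22 = 0  t=0,i=5
  #.#.# -> #   bit 21 = 1  t=0,i=3
  #.#.. -> #   bit 20 = 1  t=1,i=3
  #..## -> .   bit 19 = 0  t=5,i=17
  #..#. -> .   bit 18 = 0  t=0,i=8
  #...# -> .   bit 17 = 0  t=0,i=16
  #.... -> #   bit 16 = 1  t=0,i=11
  .#### -> #   bit 15 = 1  t=1,i=10
  .###. -> .   bit 14 = 0  t=0,i=0
  .##.# -> .   bit 13 = 0  t=0,i=21
  .##.. -> .   bit 12 = 0  t=0,i=6
  .#.## -> .   bit 11 = 0  t=0,i=4
  .#.#. -> #   bit 10 = 1  t=1,i=0
  .#..# -> #   bit 9 = 1  t=8,i=14
  .#... -> #   bit 8 = 1  t=0,i=10
  ..### -> .   bit 7 = 0  t=2,i=20
  ..##. -> .   bit 6 = 0  t=2,i=14
  ..#.# -> #   bit 5 = 1  t=0,i=18
  ..#.. -> #   bit 4 = 1  t=0,i=9
  ...## -> .   bit 3 = 0  t=2,i=13
  ...#. -> #   bit 2 = 1  t=0,i=13
  ....# -> #   bit 1 = 1  t=0,i=12
  ..... -> #   bit 0 = 1  t=3,i=0
  bits 01110010101100011000011100110111 = 1924237111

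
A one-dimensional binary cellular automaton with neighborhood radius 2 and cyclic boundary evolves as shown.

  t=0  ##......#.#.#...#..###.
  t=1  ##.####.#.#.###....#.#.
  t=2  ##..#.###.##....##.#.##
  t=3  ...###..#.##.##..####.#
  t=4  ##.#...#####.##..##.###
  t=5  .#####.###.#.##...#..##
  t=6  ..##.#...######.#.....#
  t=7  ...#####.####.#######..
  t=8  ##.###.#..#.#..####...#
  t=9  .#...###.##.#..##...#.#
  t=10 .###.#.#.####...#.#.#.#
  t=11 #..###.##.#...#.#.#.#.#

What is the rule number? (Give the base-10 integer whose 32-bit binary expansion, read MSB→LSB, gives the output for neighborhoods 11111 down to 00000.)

2759309731

  ##### -> #   bit 31 = 1  t=4,i=9
  ####. -> .   bit 30 = 0  t=1,i=5
  ###.# -> #   bit 29 = 1  t=0,i=21
  ###.. -> .   bit 28 = 0  t=1,i=14
  ##.## -> .   bit 27 = 0  t=0,i=22
  ##.#. -> #   bit 26 = 1  t=1,i=7
  ##..# -> .   bit 25 = 0  t=2,i=2
  ##... -> .   bit 24 = 0  t=0,i=2
  #.### -> .   bit 23 = 0  t=1,i=3
  #.##. -> #   bit 22 = 1  t=0,i=0
  #.#.# -> #   bit 21 = 1  t=0,i=10
  #.#.. -> #   bit 20 = 1  t=0,i=12
  #..## -> .   bit 19 = 0  t=0,i=18
  #..#. -> #   bit 18 = 1  t=2,i=3
  #...# -> #   bit 17 = 1  t=0,i=14
  #.... -> #   bit 16 = 1  t=0,i=3
  .#### -> #   bit 15 = 1  t=1,i=4
  .###. -> .   bit 14 = 0  t=0,i=20
  .##.# -> #   bit 13 = 1  t=1,i=1
  .##.. -> #   bit 12 = 1  t=0,i=1
  .#.## -> #   bit 11 = 1  t=1,i=11
  .#.#. -> .   bit 10 = 0  t=0,i=9
  .#..# -> .   bit 9 = 0  t=0,i=17
  .#... -> #   bit 8 = 1  t=0,i=13
  ..### -> #   bit 7 = 1  t=0,i=19
  ..##. -> .   bit 6 = 0  t=2,i=16
  ..#.# -> #   bit 5 = 1  t=0,i=8
  ..#.. -> .   bit 4 = 0  t=0,i=16
  ...## -> .   bit 3 = 0  t=2,i=15
  ...#. -> .   bit 2 = 0  t=0,i=7
  ....# -> #   bit 1 = 1  t=0,i=6
  ..... -> #   bit 0 = 1  t=0,i=4
  bits 10100100011101111011100110100011 = 2759309731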